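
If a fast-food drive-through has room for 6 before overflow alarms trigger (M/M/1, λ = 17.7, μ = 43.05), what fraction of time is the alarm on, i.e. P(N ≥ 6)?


ρ = 17.7/43.05 = 0.4111
P(N ≥ n) = ρ^n = 0.4111^6 = 0.004831

Final: 0.004831


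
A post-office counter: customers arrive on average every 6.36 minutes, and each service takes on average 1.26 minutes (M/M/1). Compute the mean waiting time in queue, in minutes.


λ = 60/6.36 = 9.4340 /hr
μ = 60/1.26 = 47.6190 /hr
ρ = λ/μ = 9.4340/47.6190 = 0.1981
Wq = ρ/(μ−λ) = 0.1981/(47.6190−9.4340) = 0.005188 hr
In minutes: 0.005188·60 = 0.3113 min

Final: 0.3113 min


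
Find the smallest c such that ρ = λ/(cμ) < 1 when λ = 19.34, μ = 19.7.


Stability requires cμ > λ ⇔ c > λ/μ.
λ/μ = 19.34/19.7 = 0.9817
Minimum integer c = ⌊0.9817⌋ + 1 = 1
Check: 1·19.7 = 19.70 > 19.34, while 0·19.7 = 0.00 ≤ 19.34

Final: 1 servers


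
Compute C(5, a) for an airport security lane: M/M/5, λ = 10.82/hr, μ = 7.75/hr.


a = λ/μ = 1.3961; ρ = a/5 = 0.2792
P₀ = 0.247286 (from M/M/c formula)
C(c,a) = [a^c/(c!(1−ρ))]·P₀ = [5.30430/(120·0.7208)]·0.247286
= 0.06133·0.247286 = 0.015165

Final: 0.015165


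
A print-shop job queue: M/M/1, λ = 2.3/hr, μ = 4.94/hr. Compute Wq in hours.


ρ = 2.3/4.94 = 0.4656
Wq = ρ/(μ−λ) = 0.4656/(4.94 − 2.3) = 0.4656/2.64 = 0.1764 hr

Final: 0.1764 hr


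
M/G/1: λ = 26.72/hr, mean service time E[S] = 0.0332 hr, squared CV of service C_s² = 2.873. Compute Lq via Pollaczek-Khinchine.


ρ = λ·E[S] = 26.72·0.0332 = 0.8871
Lq = ρ²(1+C_s²)/(2(1−ρ)) = 0.7870·(1+2.873)/(2·0.1129)
= 0.7870·3.8730/0.2258 = 13.49858

Final: 13.49858


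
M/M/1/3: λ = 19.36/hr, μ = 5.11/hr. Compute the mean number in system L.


ρ = 19.36/5.11 = 3.7886
L = ρ[1 − (K+1)ρ^K + Kρ^(K+1)] / [(1−ρ)(1−ρ^(K+1))]
Numerator: 3.7886·(1 − 4·54.381772 + 3·206.033486) = 1521.420827
Denominator: (-2.7886)·(-205.033486) = 571.766571
L = 1521.420827/571.766571 = 2.6609

Final: 2.6609


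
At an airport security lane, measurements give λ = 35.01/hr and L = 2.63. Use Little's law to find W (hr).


W = L/λ = 2.63/35.01 = 0.07512 hr

Final: 0.07512 hr


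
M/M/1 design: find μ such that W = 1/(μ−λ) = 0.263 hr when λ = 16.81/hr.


W = 1/(μ−λ) ⇒ μ − λ = 1/W = 1/0.263 = 3.8023
μ = λ + 1/W = 16.81 + 3.8023 = 20.6123 per hr

Final: 20.6123 /hr


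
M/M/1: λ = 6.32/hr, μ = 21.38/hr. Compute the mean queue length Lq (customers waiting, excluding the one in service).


ρ = 6.32/21.38 = 0.2956
Lq = ρ²/(1−ρ) = 0.08738/0.7044 = 0.1241

Final: 0.1241


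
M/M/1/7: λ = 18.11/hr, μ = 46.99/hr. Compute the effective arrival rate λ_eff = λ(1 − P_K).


ρ = 0.3854; P_K = (1−ρ)ρ^7/(1−ρ^8) = 0.0007766
λ_eff = λ(1 − P_K) = 18.11·(1 − 0.0007766) = 18.11·0.999223 = 18.0959 /hr

Final: 18.0959 /hr


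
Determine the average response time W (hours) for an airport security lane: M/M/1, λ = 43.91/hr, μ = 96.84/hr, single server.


W = 1/(μ−λ) = 1/(96.84 − 43.91) = 1/52.93 = 0.01889 hr

Final: 0.01889 hr


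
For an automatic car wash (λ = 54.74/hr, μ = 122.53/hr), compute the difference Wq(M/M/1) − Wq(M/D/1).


ρ = 54.74/122.53 = 0.4467
Wq(M/M/1) = ρ/(μ−λ) = 0.4467/67.79 = 0.006590 hr
Wq(M/D/1) = ρ/(2(μ−λ)) = 0.003295 hr
Savings = 0.006590 − 0.003295 = 0.003295 hr

Final: 0.003295 hr


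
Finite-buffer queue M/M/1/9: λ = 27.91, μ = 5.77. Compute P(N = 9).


ρ = λ/μ = 27.91/5.77 = 4.8371
P_K = (1−ρ)ρ^K/(1−ρ^(K+1)) = (-3.8371·1449626.801878)/(1 − 7011972.970608)
= -5562346.168730/-7011971.970608 = 0.793264

Final: 0.793264


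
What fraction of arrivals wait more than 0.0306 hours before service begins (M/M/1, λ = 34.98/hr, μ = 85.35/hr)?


ρ = 34.98/85.35 = 0.4098
P(Wq > t) = ρ·e^{−(μ−λ)t} = 0.4098·e^{−1.5413}
= 0.4098·0.214098 = 0.087746

Final: 0.087746


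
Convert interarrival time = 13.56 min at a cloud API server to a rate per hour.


λ = 1/(interarrival time) in consistent units.
1 hour = 60 min, so λ = 60/13.56 = 4.4248 per hour

Final: 4.4248 /hr


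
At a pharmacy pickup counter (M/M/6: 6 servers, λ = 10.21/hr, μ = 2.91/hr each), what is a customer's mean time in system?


a = 3.5086; ρ = 0.5848; P₀ = 0.028697
Lq = P₀·a^c·ρ/(c!(1−ρ)²) = 0.25217
Wq = Lq/λ = 0.25217/10.21 = 0.02470 hr
W = Wq + 1/μ = 0.02470 + 0.34364 = 0.36834 hr

Final: 0.36834 hr


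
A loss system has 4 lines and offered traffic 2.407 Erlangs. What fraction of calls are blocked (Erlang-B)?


B(c,a) = (a^c/c!) / Σ_{k=0}^{c} a^k/k!
a^4/4! = 1.398599
Σ terms (k=0..4): 1.00000 + 2.40700 + 2.89682 + 2.32422 + 1.39860 = 10.026642
B = 1.398599/10.026642 = 0.139488

Final: 0.139488


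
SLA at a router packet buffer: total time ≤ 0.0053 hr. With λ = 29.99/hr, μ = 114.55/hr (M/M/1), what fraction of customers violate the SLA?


W ~ Exponential(μ−λ) for M/M/1.
μ − λ = 114.55 − 29.99 = 84.5600
P(W > t) = e^{−(μ−λ)t} = e^{−0.4482} = 0.638797

Final: 0.638797


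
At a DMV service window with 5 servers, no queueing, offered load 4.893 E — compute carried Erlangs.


B(5,4.893) = 0.276124 (Erlang-B)
Carried load = a(1 − B) = 4.893·(1 − 0.276124) = 4.893·0.723876 = 3.5419 E

Final: 3.5419 Erlangs


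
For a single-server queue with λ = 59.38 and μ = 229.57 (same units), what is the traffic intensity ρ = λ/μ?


ρ = λ/μ = 59.38/229.57 = 0.2587

Final: 0.2587


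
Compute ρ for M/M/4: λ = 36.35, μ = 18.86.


ρ = λ/(cμ) = 36.35/(4·18.86) = 36.35/75.44 = 0.4818

Final: 0.4818


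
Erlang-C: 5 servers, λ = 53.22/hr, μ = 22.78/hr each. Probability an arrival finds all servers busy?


a = λ/μ = 2.3363; ρ = a/5 = 0.4673
P₀ = 0.095052 (from M/M/c formula)
C(c,a) = [a^c/(c!(1−ρ))]·P₀ = [69.59944/(120·0.5327)]·0.095052
= 1.08869·0.095052 = 0.103482

Final: 0.103482


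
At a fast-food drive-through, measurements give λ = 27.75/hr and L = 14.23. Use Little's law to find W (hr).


W = L/λ = 14.23/27.75 = 0.5128 hr

Final: 0.5128 hr


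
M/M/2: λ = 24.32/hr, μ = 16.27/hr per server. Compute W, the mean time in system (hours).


a = 1.4948; ρ = 0.7474; P₀ = 0.144566
Lq = P₀·a^c·ρ/(c!(1−ρ)²) = 1.89158
Wq = Lq/λ = 1.89158/24.32 = 0.07778 hr
W = Wq + 1/μ = 0.07778 + 0.06146 = 0.13924 hr

Final: 0.13924 hr


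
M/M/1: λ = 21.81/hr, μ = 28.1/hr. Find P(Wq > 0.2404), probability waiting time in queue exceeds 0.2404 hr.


ρ = 21.81/28.1 = 0.7762
P(Wq > t) = ρ·e^{−(μ−λ)t} = 0.7762·e^{−1.5121}
= 0.7762·0.220443 = 0.171098

Final: 0.171098


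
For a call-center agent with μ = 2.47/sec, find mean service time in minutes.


Mean service time = 1/μ = 1/2.47 second = 0.40486 second
In minutes: 0.40486 × 0.0166667 = 0.006748 min

Final: 0.006748 min


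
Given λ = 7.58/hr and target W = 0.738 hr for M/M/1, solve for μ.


W = 1/(μ−λ) ⇒ μ − λ = 1/W = 1/0.738 = 1.3550
μ = λ + 1/W = 7.58 + 1.3550 = 8.9350 per hr

Final: 8.9350 /hr


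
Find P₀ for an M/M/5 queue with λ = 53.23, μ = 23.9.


a = λ/μ = 53.23/23.9 = 2.2272; ρ = a/c = 0.4454
Σ_{k=0}^{4} a^k/k! (terms k=0..4) = 1.00000 + 2.22720 + 2.48020 + 1.84130 + 1.02523 = 8.57393
Tail: a^5/(5!(1−ρ)) = 54.80155/(120·0.5546) = 0.82350
P₀ = 1/(8.57393 + 0.82350) = 1/9.39743 = 0.106412

Final: 0.106412


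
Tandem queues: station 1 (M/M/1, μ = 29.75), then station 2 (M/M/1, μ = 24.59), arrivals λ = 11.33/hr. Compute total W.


Each node sees arrival rate λ = 11.33/hr (tandem ⇒ throughput preserved).
W₁ = 1/(μ₁−λ) = 1/(29.75−11.33) = 0.05429 hr
W₂ = 1/(μ₂−λ) = 1/(24.59−11.33) = 0.07541 hr
W_total = W₁ + W₂ = 0.05429 + 0.07541 = 0.12970 hr

Final: 0.12970 hr


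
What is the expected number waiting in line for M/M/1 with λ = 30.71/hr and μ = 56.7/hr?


ρ = 30.71/56.7 = 0.5416
Lq = ρ²/(1−ρ) = 0.2934/0.4584 = 0.6400

Final: 0.6400


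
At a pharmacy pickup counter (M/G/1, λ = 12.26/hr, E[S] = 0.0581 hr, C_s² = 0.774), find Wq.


ρ = λ·E[S] = 12.26·0.0581 = 0.7123
E[S²] = E[S]²(1+C_s²) = 0.0581²·(1+0.774) = 0.005988
Wq = λ·E[S²]/(2(1−ρ)) = 12.26·0.005988/(2·0.2877) = 0.12760 hr

Final: 0.12760 hr


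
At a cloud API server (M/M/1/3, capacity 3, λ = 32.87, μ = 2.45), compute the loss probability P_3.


ρ = λ/μ = 32.87/2.45 = 13.4163
P_K = (1−ρ)ρ^K/(1−ρ^(K+1)) = (-12.4163·2414.909495)/(1 − 32399.214332)
= -29984.304837/-32398.214332 = 0.925493

Final: 0.925493


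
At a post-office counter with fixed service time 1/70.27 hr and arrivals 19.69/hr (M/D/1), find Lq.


ρ = 19.69/70.27 = 0.2802
M/D/1: Lq = ρ²/(2(1−ρ)) = 0.07851/(2·0.7198) = 0.05454

Final: 0.05454


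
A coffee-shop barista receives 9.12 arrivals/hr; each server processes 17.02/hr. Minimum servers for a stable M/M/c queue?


Stability requires cμ > λ ⇔ c > λ/μ.
λ/μ = 9.12/17.02 = 0.5358
Minimum integer c = ⌊0.5358⌋ + 1 = 1
Check: 1·17.02 = 17.02 > 9.12, while 0·17.02 = 0.00 ≤ 9.12

Final: 1 servers


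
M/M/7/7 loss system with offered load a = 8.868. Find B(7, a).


B(c,a) = (a^c/c!) / Σ_{k=0}^{c} a^k/k!
a^7/7! = 855.754624
Σ terms (k=0..7): 1.00000 + 8.86800 + 39.32071 + 116.23202 + 257.68640 + 457.03260 + 675.49418 + 855.75462 = 2411.388534
B = 855.754624/2411.388534 = 0.354880

Final: 0.354880


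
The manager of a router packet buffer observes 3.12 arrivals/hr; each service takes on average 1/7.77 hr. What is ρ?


ρ = λ/μ = 3.12/7.77 = 0.4015

Final: 0.4015


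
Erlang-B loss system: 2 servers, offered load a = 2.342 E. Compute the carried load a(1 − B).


B(2,2.342) = 0.450734 (Erlang-B)
Carried load = a(1 − B) = 2.342·(1 − 0.450734) = 2.342·0.549266 = 1.2864 E

Final: 1.2864 Erlangs


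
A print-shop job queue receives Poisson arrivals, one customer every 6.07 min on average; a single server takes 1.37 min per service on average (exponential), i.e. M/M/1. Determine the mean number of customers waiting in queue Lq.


λ = 60/6.07 = 9.8847 /hr
μ = 60/1.37 = 43.7956 /hr
ρ = λ/μ = 9.8847/43.7956 = 0.2257
Lq = ρ²/(1−ρ) = 0.05094/0.7743 = 0.06579

Final: 0.06579


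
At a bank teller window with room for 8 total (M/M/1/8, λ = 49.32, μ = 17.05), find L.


ρ = 49.32/17.05 = 2.8927
L = ρ[1 − (K+1)ρ^K + Kρ^(K+1)] / [(1−ρ)(1−ρ^(K+1))]
Numerator: 2.8927·(1 − 9·4902.182517 + 8·14180.389544) = 200532.729797
Denominator: (-1.8927)·(-14179.389544) = 26836.885665
L = 200532.729797/26836.885665 = 7.4723

Final: 7.4723


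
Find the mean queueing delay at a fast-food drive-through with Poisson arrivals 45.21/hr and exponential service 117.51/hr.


ρ = 45.21/117.51 = 0.3847
Wq = ρ/(μ−λ) = 0.3847/(117.51 − 45.21) = 0.3847/72.30 = 0.005321 hr

Final: 0.005321 hr


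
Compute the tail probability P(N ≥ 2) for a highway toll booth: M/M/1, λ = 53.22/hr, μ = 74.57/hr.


ρ = 53.22/74.57 = 0.7137
P(N ≥ n) = ρ^n = 0.7137^2 = 0.509356

Final: 0.509356


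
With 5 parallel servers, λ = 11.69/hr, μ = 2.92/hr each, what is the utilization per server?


ρ = λ/(cμ) = 11.69/(5·2.92) = 11.69/14.60 = 0.8007

Final: 0.8007


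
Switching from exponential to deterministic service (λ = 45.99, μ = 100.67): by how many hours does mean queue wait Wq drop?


ρ = 45.99/100.67 = 0.4568
Wq(M/M/1) = ρ/(μ−λ) = 0.4568/54.68 = 0.008355 hr
Wq(M/D/1) = ρ/(2(μ−λ)) = 0.004177 hr
Savings = 0.008355 − 0.004177 = 0.004177 hr

Final: 0.004177 hr


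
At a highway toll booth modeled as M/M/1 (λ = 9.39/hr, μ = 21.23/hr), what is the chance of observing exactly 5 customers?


ρ = 9.39/21.23 = 0.4423
P_n = (1−ρ)·ρ^n = (1 − 0.4423)·0.4423^5 = 0.5577·0.016927 = 0.009440

Final: 0.009440


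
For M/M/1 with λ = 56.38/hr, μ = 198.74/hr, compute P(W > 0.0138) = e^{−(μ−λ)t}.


W ~ Exponential(μ−λ) for M/M/1.
μ − λ = 198.74 − 56.38 = 142.3600
P(W > t) = e^{−(μ−λ)t} = e^{−1.9646} = 0.140216

Final: 0.140216


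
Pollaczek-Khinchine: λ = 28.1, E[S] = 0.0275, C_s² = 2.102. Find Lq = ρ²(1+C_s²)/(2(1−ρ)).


ρ = λ·E[S] = 28.1·0.0275 = 0.7728
Lq = ρ²(1+C_s²)/(2(1−ρ)) = 0.5971·(1+2.102)/(2·0.2272)
= 0.5971·3.1020/0.4545 = 4.07555

Final: 4.07555


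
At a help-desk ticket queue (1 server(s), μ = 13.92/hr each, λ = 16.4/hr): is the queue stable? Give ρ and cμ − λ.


Total capacity cμ = 1·13.92 = 13.92/hr
ρ = λ/(cμ) = 16.4/13.92 = 1.1782
Stable ⇔ ρ < 1: NO
Spare capacity = cμ − λ = 13.92 − 16.4 = -2.48/hr

Final: ρ = 1.1782; unstable; margin = -2.48/hr


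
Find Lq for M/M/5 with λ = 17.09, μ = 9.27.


a = λ/μ = 1.8436; ρ = a/5 = 0.3687
P₀ = 0.157486
Lq = P₀·a^c·ρ / (c!·(1−ρ)²) = 0.157486·21.29667·0.3687/(120·0.39852)
= 0.02586

Final: 0.02586


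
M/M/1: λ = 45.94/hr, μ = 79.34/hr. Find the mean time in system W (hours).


W = 1/(μ−λ) = 1/(79.34 − 45.94) = 1/33.40 = 0.02994 hr

Final: 0.02994 hr


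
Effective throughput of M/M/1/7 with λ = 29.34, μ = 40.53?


ρ = 0.7239; P_K = (1−ρ)ρ^7/(1−ρ^8) = 0.031109
λ_eff = λ(1 − P_K) = 29.34·(1 − 0.031109) = 29.34·0.968891 = 28.4272 /hr

Final: 28.4272 /hr


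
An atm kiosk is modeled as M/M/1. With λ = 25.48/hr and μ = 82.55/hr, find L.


ρ = λ/μ = 25.48/82.55 = 0.3087
L = ρ/(1−ρ) = 0.3087/(1 − 0.3087) = 0.3087/0.6913 = 0.4465

Final: 0.4465


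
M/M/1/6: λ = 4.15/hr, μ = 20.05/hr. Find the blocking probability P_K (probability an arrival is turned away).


ρ = λ/μ = 4.15/20.05 = 0.2070
P_K = (1−ρ)ρ^K/(1−ρ^(K+1)) = (0.7930·0.00007863)/(1 − 0.00001628)
= 0.00006236/0.999984 = 0.00006236

Final: 0.00006236


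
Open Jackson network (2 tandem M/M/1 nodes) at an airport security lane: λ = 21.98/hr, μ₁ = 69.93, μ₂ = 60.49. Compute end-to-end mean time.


Each node sees arrival rate λ = 21.98/hr (tandem ⇒ throughput preserved).
W₁ = 1/(μ₁−λ) = 1/(69.93−21.98) = 0.02086 hr
W₂ = 1/(μ₂−λ) = 1/(60.49−21.98) = 0.02597 hr
W_total = W₁ + W₂ = 0.02086 + 0.02597 = 0.04682 hr

Final: 0.04682 hr


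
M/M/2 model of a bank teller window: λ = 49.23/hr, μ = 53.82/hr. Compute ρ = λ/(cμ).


ρ = λ/(cμ) = 49.23/(2·53.82) = 49.23/107.64 = 0.4574

Final: 0.4574


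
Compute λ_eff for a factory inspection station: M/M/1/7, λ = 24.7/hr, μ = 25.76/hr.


ρ = 0.9589; P_K = (1−ρ)ρ^7/(1−ρ^8) = 0.107406
λ_eff = λ(1 − P_K) = 24.7·(1 − 0.107406) = 24.7·0.892594 = 22.0471 /hr

Final: 22.0471 /hr


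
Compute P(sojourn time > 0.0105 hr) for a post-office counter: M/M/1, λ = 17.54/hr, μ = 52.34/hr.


W ~ Exponential(μ−λ) for M/M/1.
μ − λ = 52.34 − 17.54 = 34.8000
P(W > t) = e^{−(μ−λ)t} = e^{−0.3654} = 0.693919

Final: 0.693919


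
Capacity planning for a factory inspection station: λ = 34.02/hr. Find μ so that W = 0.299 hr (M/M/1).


W = 1/(μ−λ) ⇒ μ − λ = 1/W = 1/0.299 = 3.3445
μ = λ + 1/W = 34.02 + 3.3445 = 37.3645 per hr

Final: 37.3645 /hr


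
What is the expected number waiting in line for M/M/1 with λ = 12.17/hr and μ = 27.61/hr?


ρ = 12.17/27.61 = 0.4408
Lq = ρ²/(1−ρ) = 0.1943/0.5592 = 0.3474

Final: 0.3474


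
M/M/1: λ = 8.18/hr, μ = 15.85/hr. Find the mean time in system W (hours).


W = 1/(μ−λ) = 1/(15.85 − 8.18) = 1/7.67 = 0.1304 hr

Final: 0.1304 hr


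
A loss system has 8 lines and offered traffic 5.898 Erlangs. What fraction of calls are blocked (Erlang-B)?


B(c,a) = (a^c/c!) / Σ_{k=0}^{c} a^k/k!
a^8/8! = 36.317640
Σ terms (k=0..8): 1.00000 + 5.89800 + 17.39320 + 34.19504 + 50.42058 + 59.47612 + 58.46502 + 49.26096 + 36.31764 = 312.426550
B = 36.317640/312.426550 = 0.116244

Final: 0.116244


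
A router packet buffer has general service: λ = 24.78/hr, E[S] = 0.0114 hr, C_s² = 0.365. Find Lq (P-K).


ρ = λ·E[S] = 24.78·0.0114 = 0.2825
Lq = ρ²(1+C_s²)/(2(1−ρ)) = 0.07980·(1+0.365)/(2·0.7175)
= 0.07980·1.3650/1.4350 = 0.07591

Final: 0.07591


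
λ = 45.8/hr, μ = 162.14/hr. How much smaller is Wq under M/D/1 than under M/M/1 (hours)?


ρ = 45.8/162.14 = 0.2825
Wq(M/M/1) = ρ/(μ−λ) = 0.2825/116.34 = 0.002428 hr
Wq(M/D/1) = ρ/(2(μ−λ)) = 0.001214 hr
Savings = 0.002428 − 0.001214 = 0.001214 hr

Final: 0.001214 hr


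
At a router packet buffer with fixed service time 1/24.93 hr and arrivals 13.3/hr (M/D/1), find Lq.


ρ = 13.3/24.93 = 0.5335
M/D/1: Lq = ρ²/(2(1−ρ)) = 0.2846/(2·0.4665) = 0.30505

Final: 0.30505


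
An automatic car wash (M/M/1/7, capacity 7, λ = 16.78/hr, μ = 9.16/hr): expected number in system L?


ρ = 16.78/9.16 = 1.8319
L = ρ[1 − (K+1)ρ^K + Kρ^(K+1)] / [(1−ρ)(1−ρ^(K+1))]
Numerator: 1.8319·(1 − 8·69.226979 + 7·126.815361) = 613.480639
Denominator: (-0.8319)·(-125.815361) = 104.662997
L = 613.480639/104.662997 = 5.8615

Final: 5.8615


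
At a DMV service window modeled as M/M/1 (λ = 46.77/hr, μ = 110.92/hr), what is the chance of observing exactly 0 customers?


ρ = 46.77/110.92 = 0.4217
P_n = (1−ρ)·ρ^n = (1 − 0.4217)·0.4217^0 = 0.5783·1.000000 = 0.578345

Final: 0.578345


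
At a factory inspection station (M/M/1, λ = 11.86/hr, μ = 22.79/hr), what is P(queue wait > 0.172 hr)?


ρ = 11.86/22.79 = 0.5204
P(Wq > t) = ρ·e^{−(μ−λ)t} = 0.5204·e^{−1.8800}
= 0.5204·0.152596 = 0.079412

Final: 0.079412


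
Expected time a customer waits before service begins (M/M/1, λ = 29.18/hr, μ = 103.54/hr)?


ρ = 29.18/103.54 = 0.2818
Wq = ρ/(μ−λ) = 0.2818/(103.54 − 29.18) = 0.2818/74.36 = 0.003790 hr

Final: 0.003790 hr


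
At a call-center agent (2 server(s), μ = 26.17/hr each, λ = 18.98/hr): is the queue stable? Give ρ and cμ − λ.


Total capacity cμ = 2·26.17 = 52.34/hr
ρ = λ/(cμ) = 18.98/52.34 = 0.3626
Stable ⇔ ρ < 1: YES
Spare capacity = cμ − λ = 52.34 − 18.98 = 33.36/hr

Final: ρ = 0.3626; stable; margin = 33.36/hr


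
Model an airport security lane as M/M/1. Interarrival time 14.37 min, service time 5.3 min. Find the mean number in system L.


λ = 60/14.37 = 4.1754 /hr
μ = 60/5.3 = 11.3208 /hr
ρ = λ/μ = 4.1754/11.3208 = 0.3688
L = ρ/(1−ρ) = 0.3688/0.6312 = 0.5843

Final: 0.5843


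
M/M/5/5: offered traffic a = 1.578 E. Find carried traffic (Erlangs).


B(5,1.578) = 0.016924 (Erlang-B)
Carried load = a(1 − B) = 1.578·(1 − 0.016924) = 1.578·0.983076 = 1.5513 E

Final: 1.5513 Erlangs


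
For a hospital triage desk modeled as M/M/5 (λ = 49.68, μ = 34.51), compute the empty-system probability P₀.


a = λ/μ = 49.68/34.51 = 1.4396; ρ = a/c = 0.2879
Σ_{k=0}^{4} a^k/k! (terms k=0..4) = 1.00000 + 1.43958 + 1.03620 + 0.49723 + 0.17895 = 4.15196
Tail: a^5/(5!(1−ρ)) = 6.18277/(120·0.7121) = 0.07236
P₀ = 1/(4.15196 + 0.07236) = 1/4.22432 = 0.236724

Final: 0.236724


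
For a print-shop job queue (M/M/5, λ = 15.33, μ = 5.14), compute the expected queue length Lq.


a = λ/μ = 2.9825; ρ = a/5 = 0.5965
P₀ = 0.047568
Lq = P₀·a^c·ρ / (c!·(1−ρ)²) = 0.047568·235.99086·0.5965/(120·0.16281)
= 0.34273

Final: 0.34273


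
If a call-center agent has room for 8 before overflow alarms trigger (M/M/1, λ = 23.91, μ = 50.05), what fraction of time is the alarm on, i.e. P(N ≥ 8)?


ρ = 23.91/50.05 = 0.4777
P(N ≥ n) = ρ^n = 0.4777^8 = 0.002713

Final: 0.002713


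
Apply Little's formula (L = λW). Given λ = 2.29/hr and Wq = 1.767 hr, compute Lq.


Lq = λWq = 2.29·1.767 = 4.0464

Final: 4.0464


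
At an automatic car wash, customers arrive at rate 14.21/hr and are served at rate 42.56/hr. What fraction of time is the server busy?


ρ = λ/μ = 14.21/42.56 = 0.3339

Final: 0.3339


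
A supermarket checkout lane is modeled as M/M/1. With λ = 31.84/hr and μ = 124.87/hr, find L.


ρ = λ/μ = 31.84/124.87 = 0.2550
L = ρ/(1−ρ) = 0.2550/(1 − 0.2550) = 0.2550/0.7450 = 0.3423

Final: 0.3423


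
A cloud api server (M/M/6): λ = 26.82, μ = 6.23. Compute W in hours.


a = 4.3050; ρ = 0.7175; P₀ = 0.011656
Lq = P₀·a^c·ρ/(c!(1−ρ)²) = 0.92639
Wq = Lq/λ = 0.92639/26.82 = 0.03454 hr
W = Wq + 1/μ = 0.03454 + 0.16051 = 0.19505 hr

Final: 0.19505 hr


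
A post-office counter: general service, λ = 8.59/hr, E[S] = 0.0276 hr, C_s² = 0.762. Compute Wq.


ρ = λ·E[S] = 8.59·0.0276 = 0.2371
E[S²] = E[S]²(1+C_s²) = 0.0276²·(1+0.762) = 0.001342
Wq = λ·E[S²]/(2(1−ρ)) = 8.59·0.001342/(2·0.7629) = 0.007556 hr

Final: 0.007556 hr


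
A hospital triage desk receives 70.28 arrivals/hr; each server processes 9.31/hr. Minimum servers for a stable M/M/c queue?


Stability requires cμ > λ ⇔ c > λ/μ.
λ/μ = 70.28/9.31 = 7.5489
Minimum integer c = ⌊7.5489⌋ + 1 = 8
Check: 8·9.31 = 74.48 > 70.28, while 7·9.31 = 65.17 ≤ 70.28

Final: 8 servers


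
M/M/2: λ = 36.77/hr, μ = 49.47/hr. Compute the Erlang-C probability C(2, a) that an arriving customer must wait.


a = λ/μ = 0.7433; ρ = a/2 = 0.3716
P₀ = 0.458109 (from M/M/c formula)
C(c,a) = [a^c/(c!(1−ρ))]·P₀ = [0.55246/(2·0.6284)]·0.458109
= 0.43961·0.458109 = 0.201388

Final: 0.201388


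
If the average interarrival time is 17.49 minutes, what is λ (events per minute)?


λ = 1/(interarrival time) in consistent units.
1 minute = 1 min, so λ = 1/17.49 = 0.05718 per minute

Final: 0.05718 /min


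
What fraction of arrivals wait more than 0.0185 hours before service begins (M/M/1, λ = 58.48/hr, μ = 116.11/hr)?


ρ = 58.48/116.11 = 0.5037
P(Wq > t) = ρ·e^{−(μ−λ)t} = 0.5037·e^{−1.0662}
= 0.5037·0.344330 = 0.173425

Final: 0.173425


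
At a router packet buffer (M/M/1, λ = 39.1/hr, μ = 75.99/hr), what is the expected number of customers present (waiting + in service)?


ρ = λ/μ = 39.1/75.99 = 0.5145
L = ρ/(1−ρ) = 0.5145/(1 − 0.5145) = 0.5145/0.4855 = 1.0599

Final: 1.0599


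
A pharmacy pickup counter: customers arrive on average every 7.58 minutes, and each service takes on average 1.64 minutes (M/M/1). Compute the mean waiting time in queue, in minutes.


λ = 60/7.58 = 7.9156 /hr
μ = 60/1.64 = 36.5854 /hr
ρ = λ/μ = 7.9156/36.5854 = 0.2164
Wq = ρ/(μ−λ) = 0.2164/(36.5854−7.9156) = 0.007547 hr
In minutes: 0.007547·60 = 0.4528 min

Final: 0.4528 min


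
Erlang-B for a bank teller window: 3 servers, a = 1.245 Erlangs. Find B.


B(c,a) = (a^c/c!) / Σ_{k=0}^{c} a^k/k!
a^3/3! = 0.321630
Σ terms (k=0..3): 1.00000 + 1.24500 + 0.77501 + 0.32163 = 3.341643
B = 0.321630/3.341643 = 0.096249

Final: 0.096249


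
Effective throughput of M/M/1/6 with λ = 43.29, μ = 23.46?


ρ = 1.8453; P_K = (1−ρ)ρ^6/(1−ρ^7) = 0.464449
λ_eff = λ(1 − P_K) = 43.29·(1 − 0.464449) = 43.29·0.535551 = 23.1840 /hr

Final: 23.1840 /hr


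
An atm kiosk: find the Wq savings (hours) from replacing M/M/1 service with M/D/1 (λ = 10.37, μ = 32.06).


ρ = 10.37/32.06 = 0.3235
Wq(M/M/1) = ρ/(μ−λ) = 0.3235/21.69 = 0.01491 hr
Wq(M/D/1) = ρ/(2(μ−λ)) = 0.007456 hr
Savings = 0.01491 − 0.007456 = 0.007456 hr

Final: 0.007456 hr


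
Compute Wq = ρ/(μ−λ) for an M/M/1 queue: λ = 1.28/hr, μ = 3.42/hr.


ρ = 1.28/3.42 = 0.3743
Wq = ρ/(μ−λ) = 0.3743/(3.42 − 1.28) = 0.3743/2.14 = 0.1749 hr

Final: 0.1749 hr


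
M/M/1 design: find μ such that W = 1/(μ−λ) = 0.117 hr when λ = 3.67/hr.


W = 1/(μ−λ) ⇒ μ − λ = 1/W = 1/0.117 = 8.5470
μ = λ + 1/W = 3.67 + 8.5470 = 12.2170 per hr

Final: 12.2170 /hr


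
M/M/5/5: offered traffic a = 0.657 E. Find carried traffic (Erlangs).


B(5,0.657) = 0.0005289 (Erlang-B)
Carried load = a(1 − B) = 0.657·(1 − 0.0005289) = 0.657·0.999471 = 0.6567 E

Final: 0.6567 Erlangs


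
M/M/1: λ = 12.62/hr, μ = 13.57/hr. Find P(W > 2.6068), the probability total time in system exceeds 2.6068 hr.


W ~ Exponential(μ−λ) for M/M/1.
μ − λ = 13.57 − 12.62 = 0.9500
P(W > t) = e^{−(μ−λ)t} = e^{−2.4765} = 0.084040

Final: 0.084040


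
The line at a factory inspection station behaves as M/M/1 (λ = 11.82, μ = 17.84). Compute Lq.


ρ = 11.82/17.84 = 0.6626
Lq = ρ²/(1−ρ) = 0.4390/0.3374 = 1.3009

Final: 1.3009


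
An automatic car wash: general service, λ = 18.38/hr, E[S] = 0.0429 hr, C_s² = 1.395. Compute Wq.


ρ = λ·E[S] = 18.38·0.0429 = 0.7885
E[S²] = E[S]²(1+C_s²) = 0.0429²·(1+1.395) = 0.004408
Wq = λ·E[S²]/(2(1−ρ)) = 18.38·0.004408/(2·0.2115) = 0.19153 hr

Final: 0.19153 hr


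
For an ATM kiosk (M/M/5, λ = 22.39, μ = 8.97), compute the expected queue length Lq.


a = λ/μ = 2.4961; ρ = a/5 = 0.4992
P₀ = 0.080430
Lq = P₀·a^c·ρ / (c!·(1−ρ)²) = 0.080430·96.89654·0.4992/(120·0.25078)
= 0.12928

Final: 0.12928


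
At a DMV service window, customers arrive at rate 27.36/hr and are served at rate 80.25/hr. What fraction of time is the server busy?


ρ = λ/μ = 27.36/80.25 = 0.3409

Final: 0.3409


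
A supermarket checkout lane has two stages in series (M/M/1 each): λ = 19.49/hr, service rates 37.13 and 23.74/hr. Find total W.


Each node sees arrival rate λ = 19.49/hr (tandem ⇒ throughput preserved).
W₁ = 1/(μ₁−λ) = 1/(37.13−19.49) = 0.05669 hr
W₂ = 1/(μ₂−λ) = 1/(23.74−19.49) = 0.23529 hr
W_total = W₁ + W₂ = 0.05669 + 0.23529 = 0.29198 hr

Final: 0.29198 hr


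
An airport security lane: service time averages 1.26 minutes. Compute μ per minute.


μ = 1/(service time) in consistent units.
1 minute = 1 min, so μ = 1/1.26 = 0.7937 per minute

Final: 0.7937 /min


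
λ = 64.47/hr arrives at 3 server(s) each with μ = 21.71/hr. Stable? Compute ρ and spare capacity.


Total capacity cμ = 3·21.71 = 65.13/hr
ρ = λ/(cμ) = 64.47/65.13 = 0.9899
Stable ⇔ ρ < 1: YES
Spare capacity = cμ − λ = 65.13 − 64.47 = 0.66/hr

Final: ρ = 0.9899; stable; margin = 0.66/hr


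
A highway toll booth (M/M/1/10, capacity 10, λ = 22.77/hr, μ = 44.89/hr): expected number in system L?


ρ = 22.77/44.89 = 0.5072
L = ρ[1 − (K+1)ρ^K + Kρ^(K+1)] / [(1−ρ)(1−ρ^(K+1))]
Numerator: 0.5072·(1 − 11·0.001128 + 10·0.0005719) = 0.503850
Denominator: (0.4928)·(0.999428) = 0.492478
L = 0.503850/0.492478 = 1.0231

Final: 1.0231


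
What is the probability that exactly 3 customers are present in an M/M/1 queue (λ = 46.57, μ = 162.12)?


ρ = 46.57/162.12 = 0.2873
P_n = (1−ρ)·ρ^n = (1 − 0.2873)·0.2873^3 = 0.7127·0.023703 = 0.016894

Final: 0.016894


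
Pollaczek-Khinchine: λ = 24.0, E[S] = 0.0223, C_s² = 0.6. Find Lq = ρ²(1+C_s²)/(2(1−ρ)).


ρ = λ·E[S] = 24.0·0.0223 = 0.5352
Lq = ρ²(1+C_s²)/(2(1−ρ)) = 0.2864·(1+0.6)/(2·0.4648)
= 0.2864·1.6000/0.9296 = 0.49301

Final: 0.49301


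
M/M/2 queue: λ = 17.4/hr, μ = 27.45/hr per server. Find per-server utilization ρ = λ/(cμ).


ρ = λ/(cμ) = 17.4/(2·27.45) = 17.4/54.90 = 0.3169

Final: 0.3169


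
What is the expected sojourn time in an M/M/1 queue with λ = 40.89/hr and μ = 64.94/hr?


W = 1/(μ−λ) = 1/(64.94 − 40.89) = 1/24.05 = 0.04158 hr

Final: 0.04158 hr


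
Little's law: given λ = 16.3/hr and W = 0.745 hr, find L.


L = λW = 16.3·0.745 = 12.1435

Final: 12.1435


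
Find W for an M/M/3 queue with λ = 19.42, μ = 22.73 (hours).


a = 0.8544; ρ = 0.2848; P₀ = 0.422888
Lq = P₀·a^c·ρ/(c!(1−ρ)²) = 0.02447
Wq = Lq/λ = 0.02447/19.42 = 0.001260 hr
W = Wq + 1/μ = 0.001260 + 0.04399 = 0.04525 hr

Final: 0.04525 hr


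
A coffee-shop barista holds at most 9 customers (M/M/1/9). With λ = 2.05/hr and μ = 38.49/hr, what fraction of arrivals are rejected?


ρ = λ/μ = 2.05/38.49 = 0.05326
P_K = (1−ρ)ρ^K/(1−ρ^(K+1)) = (0.9467·3.449e-12)/(1 − 1.837e-13)
= 3.265e-12/1.000000 = 3.265e-12

Final: 3.265e-12


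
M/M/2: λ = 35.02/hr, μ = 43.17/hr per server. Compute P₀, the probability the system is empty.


a = λ/μ = 35.02/43.17 = 0.8112; ρ = a/c = 0.4056
Σ_{k=0}^{1} a^k/k! (terms k=0..1) = 1.00000 + 0.81121 = 1.81121
Tail: a^2/(2!(1−ρ)) = 0.65806/(2·0.5944) = 0.55356
P₀ = 1/(1.81121 + 0.55356) = 1/2.36477 = 0.422874

Final: 0.422874


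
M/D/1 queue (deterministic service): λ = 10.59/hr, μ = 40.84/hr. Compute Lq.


ρ = 10.59/40.84 = 0.2593
M/D/1: Lq = ρ²/(2(1−ρ)) = 0.06724/(2·0.7407) = 0.04539

Final: 0.04539


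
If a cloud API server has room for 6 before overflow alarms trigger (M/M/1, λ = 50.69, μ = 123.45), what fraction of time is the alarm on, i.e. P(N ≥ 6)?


ρ = 50.69/123.45 = 0.4106
P(N ≥ n) = ρ^n = 0.4106^6 = 0.004793

Final: 0.004793


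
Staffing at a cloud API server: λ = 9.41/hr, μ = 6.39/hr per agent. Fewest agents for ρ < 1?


Stability requires cμ > λ ⇔ c > λ/μ.
λ/μ = 9.41/6.39 = 1.4726
Minimum integer c = ⌊1.4726⌋ + 1 = 2
Check: 2·6.39 = 12.78 > 9.41, while 1·6.39 = 6.39 ≤ 9.41

Final: 2 servers


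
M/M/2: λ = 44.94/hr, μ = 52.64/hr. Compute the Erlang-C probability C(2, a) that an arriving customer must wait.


a = λ/μ = 0.8537; ρ = a/2 = 0.4269
P₀ = 0.401678 (from M/M/c formula)
C(c,a) = [a^c/(c!(1−ρ))]·P₀ = [0.72884/(2·0.5731)]·0.401678
= 0.63584·0.401678 = 0.255401

Final: 0.255401


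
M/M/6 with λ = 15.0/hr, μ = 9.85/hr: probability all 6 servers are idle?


a = λ/μ = 15.0/9.85 = 1.5228; ρ = a/c = 0.2538
Σ_{k=0}^{5} a^k/k! (terms k=0..5) = 1.00000 + 1.52284 + 1.15952 + 0.58859 + 0.22408 + 0.06825 = 4.56329
Tail: a^6/(6!(1−ρ)) = 12.47183/(720·0.7462) = 0.02321
P₀ = 1/(4.56329 + 0.02321) = 1/4.58650 = 0.218031

Final: 0.218031


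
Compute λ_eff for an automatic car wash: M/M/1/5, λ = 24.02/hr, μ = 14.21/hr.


ρ = 1.6904; P_K = (1−ρ)ρ^5/(1−ρ^6) = 0.426701
λ_eff = λ(1 − P_K) = 24.02·(1 − 0.426701) = 24.02·0.573299 = 13.7706 /hr

Final: 13.7706 /hr


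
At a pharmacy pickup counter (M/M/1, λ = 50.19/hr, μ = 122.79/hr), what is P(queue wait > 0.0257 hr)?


ρ = 50.19/122.79 = 0.4087
P(Wq > t) = ρ·e^{−(μ−λ)t} = 0.4087·e^{−1.8658}
= 0.4087·0.154769 = 0.063261

Final: 0.063261


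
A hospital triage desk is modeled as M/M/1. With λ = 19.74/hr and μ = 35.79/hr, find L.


ρ = λ/μ = 19.74/35.79 = 0.5516
L = ρ/(1−ρ) = 0.5516/(1 − 0.5516) = 0.5516/0.4484 = 1.2299

Final: 1.2299


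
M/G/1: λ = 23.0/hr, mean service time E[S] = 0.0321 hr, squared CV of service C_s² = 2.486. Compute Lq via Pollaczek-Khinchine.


ρ = λ·E[S] = 23.0·0.0321 = 0.7383
Lq = ρ²(1+C_s²)/(2(1−ρ)) = 0.5451·(1+2.486)/(2·0.2617)
= 0.5451·3.4860/0.5234 = 3.63044

Final: 3.63044


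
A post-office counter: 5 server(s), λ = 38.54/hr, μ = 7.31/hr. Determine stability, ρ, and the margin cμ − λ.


Total capacity cμ = 5·7.31 = 36.55/hr
ρ = λ/(cμ) = 38.54/36.55 = 1.0544
Stable ⇔ ρ < 1: NO
Spare capacity = cμ − λ = 36.55 − 38.54 = -1.99/hr

Final: ρ = 1.0544; unstable; margin = -1.99/hr


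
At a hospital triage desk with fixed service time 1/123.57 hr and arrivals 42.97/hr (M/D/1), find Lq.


ρ = 42.97/123.57 = 0.3477
M/D/1: Lq = ρ²/(2(1−ρ)) = 0.1209/(2·0.6523) = 0.09269

Final: 0.09269


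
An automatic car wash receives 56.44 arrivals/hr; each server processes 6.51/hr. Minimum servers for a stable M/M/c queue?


Stability requires cμ > λ ⇔ c > λ/μ.
λ/μ = 56.44/6.51 = 8.6697
Minimum integer c = ⌊8.6697⌋ + 1 = 9
Check: 9·6.51 = 58.59 > 56.44, while 8·6.51 = 52.08 ≤ 56.44

Final: 9 servers


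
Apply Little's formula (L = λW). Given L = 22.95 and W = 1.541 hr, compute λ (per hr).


λ = L/W = 22.95/1.541 = 14.8929 /hr

Final: 14.8929 /hr


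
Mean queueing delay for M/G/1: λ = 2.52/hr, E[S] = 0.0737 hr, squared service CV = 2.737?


ρ = λ·E[S] = 2.52·0.0737 = 0.1857
E[S²] = E[S]²(1+C_s²) = 0.0737²·(1+2.737) = 0.020298
Wq = λ·E[S²]/(2(1−ρ)) = 2.52·0.020298/(2·0.8143) = 0.03141 hr

Final: 0.03141 hr


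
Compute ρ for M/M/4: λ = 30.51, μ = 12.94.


ρ = λ/(cμ) = 30.51/(4·12.94) = 30.51/51.76 = 0.5895

Final: 0.5895


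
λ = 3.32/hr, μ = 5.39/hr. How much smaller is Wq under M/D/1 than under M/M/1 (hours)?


ρ = 3.32/5.39 = 0.6160
Wq(M/M/1) = ρ/(μ−λ) = 0.6160/2.07 = 0.29756 hr
Wq(M/D/1) = ρ/(2(μ−λ)) = 0.14878 hr
Savings = 0.29756 − 0.14878 = 0.14878 hr

Final: 0.14878 hr


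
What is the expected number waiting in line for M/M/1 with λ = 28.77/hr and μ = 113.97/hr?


ρ = 28.77/113.97 = 0.2524
Lq = ρ²/(1−ρ) = 0.06372/0.7476 = 0.08524

Final: 0.08524


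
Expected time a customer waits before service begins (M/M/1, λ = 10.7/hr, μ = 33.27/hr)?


ρ = 10.7/33.27 = 0.3216
Wq = ρ/(μ−λ) = 0.3216/(33.27 − 10.7) = 0.3216/22.57 = 0.01425 hr

Final: 0.01425 hr


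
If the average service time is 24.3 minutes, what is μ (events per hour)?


μ = 1/(service time) in consistent units.
1 hour = 60 min, so μ = 60/24.3 = 2.4691 per hour

Final: 2.4691 /hr


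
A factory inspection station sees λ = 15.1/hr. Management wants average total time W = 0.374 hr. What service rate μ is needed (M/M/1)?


W = 1/(μ−λ) ⇒ μ − λ = 1/W = 1/0.374 = 2.6738
μ = λ + 1/W = 15.1 + 2.6738 = 17.7738 per hr

Final: 17.7738 /hr


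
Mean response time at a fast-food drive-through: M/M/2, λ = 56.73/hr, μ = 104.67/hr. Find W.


a = 0.5420; ρ = 0.2710; P₀ = 0.573571
Lq = P₀·a^c·ρ/(c!(1−ρ)²) = 0.04296
Wq = Lq/λ = 0.04296/56.73 = 0.0007572 hr
W = Wq + 1/μ = 0.0007572 + 0.009554 = 0.01031 hr

Final: 0.01031 hr


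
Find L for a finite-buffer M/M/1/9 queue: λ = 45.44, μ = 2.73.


ρ = 45.44/2.73 = 16.6447
L = ρ[1 − (K+1)ρ^K + Kρ^(K+1)] / [(1−ρ)(1−ρ^(K+1))]
Numerator: 16.6447·(1 − 10·98057559687.117035 + 9·1632137550250.035645) = 228176416640466.656250
Denominator: (-15.6447)·(-1632137550249.035645) = 25534283798951.027344
L = 228176416640466.656250/25534283798951.027344 = 8.9361

Final: 8.9361


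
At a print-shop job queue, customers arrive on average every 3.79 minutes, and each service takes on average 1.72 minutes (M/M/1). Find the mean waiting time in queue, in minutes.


λ = 60/3.79 = 15.8311 /hr
μ = 60/1.72 = 34.8837 /hr
ρ = λ/μ = 15.8311/34.8837 = 0.4538
Wq = ρ/(μ−λ) = 0.4538/(34.8837−15.8311) = 0.02382 hr
In minutes: 0.02382·60 = 1.429 min

Final: 1.429 min


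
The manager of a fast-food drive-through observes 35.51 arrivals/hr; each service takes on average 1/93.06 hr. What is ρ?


ρ = λ/μ = 35.51/93.06 = 0.3816

Final: 0.3816


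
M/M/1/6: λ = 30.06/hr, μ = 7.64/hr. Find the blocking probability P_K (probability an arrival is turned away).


ρ = λ/μ = 30.06/7.64 = 3.9346
P_K = (1−ρ)ρ^K/(1−ρ^(K+1)) = (-2.9346·3709.998261)/(1 − 14597.192111)
= -10887.193850/-14596.192111 = 0.745893

Final: 0.745893


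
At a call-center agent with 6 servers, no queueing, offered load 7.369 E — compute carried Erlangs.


B(6,7.369) = 0.353821 (Erlang-B)
Carried load = a(1 − B) = 7.369·(1 − 0.353821) = 7.369·0.646179 = 4.7617 E

Final: 4.7617 Erlangs


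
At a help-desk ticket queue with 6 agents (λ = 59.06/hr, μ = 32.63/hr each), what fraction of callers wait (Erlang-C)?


a = λ/μ = 1.8100; ρ = a/6 = 0.3017
P₀ = 0.163524 (from M/M/c formula)
C(c,a) = [a^c/(c!(1−ρ))]·P₀ = [35.16076/(720·0.6983)]·0.163524
= 0.06993·0.163524 = 0.011435

Final: 0.011435


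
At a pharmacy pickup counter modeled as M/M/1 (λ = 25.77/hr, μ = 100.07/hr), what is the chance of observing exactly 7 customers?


ρ = 25.77/100.07 = 0.2575
P_n = (1−ρ)·ρ^n = (1 − 0.2575)·0.2575^7 = 0.7425·0.00007511 = 0.00005576

Final: 0.00005576


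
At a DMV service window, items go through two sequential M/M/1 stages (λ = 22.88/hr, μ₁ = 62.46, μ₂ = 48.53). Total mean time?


Each node sees arrival rate λ = 22.88/hr (tandem ⇒ throughput preserved).
W₁ = 1/(μ₁−λ) = 1/(62.46−22.88) = 0.02527 hr
W₂ = 1/(μ₂−λ) = 1/(48.53−22.88) = 0.03899 hr
W_total = W₁ + W₂ = 0.02527 + 0.03899 = 0.06425 hr

Final: 0.06425 hr


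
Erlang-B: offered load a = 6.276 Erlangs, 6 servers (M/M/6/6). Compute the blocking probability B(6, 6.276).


B(c,a) = (a^c/c!) / Σ_{k=0}^{c} a^k/k!
a^6/6! = 84.872132
Σ terms (k=0..6): 1.00000 + 6.27600 + 19.69409 + 41.20003 + 64.64285 + 81.13971 + 84.87213 = 298.824808
B = 84.872132/298.824808 = 0.284020

Final: 0.284020


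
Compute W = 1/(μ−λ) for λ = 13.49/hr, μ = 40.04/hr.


W = 1/(μ−λ) = 1/(40.04 − 13.49) = 1/26.55 = 0.03766 hr

Final: 0.03766 hr


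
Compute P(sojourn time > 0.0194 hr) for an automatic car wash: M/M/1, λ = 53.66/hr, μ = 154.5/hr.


W ~ Exponential(μ−λ) for M/M/1.
μ − λ = 154.5 − 53.66 = 100.8400
P(W > t) = e^{−(μ−λ)t} = e^{−1.9563} = 0.141381

Final: 0.141381


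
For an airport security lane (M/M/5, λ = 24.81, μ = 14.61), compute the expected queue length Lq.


a = λ/μ = 1.6982; ρ = a/5 = 0.3396
P₀ = 0.182453
Lq = P₀·a^c·ρ / (c!·(1−ρ)²) = 0.182453·14.12156·0.3396/(120·0.43609)
= 0.01672

Final: 0.01672


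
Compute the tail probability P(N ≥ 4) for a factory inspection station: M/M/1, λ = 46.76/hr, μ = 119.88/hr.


ρ = 46.76/119.88 = 0.3901
P(N ≥ n) = ρ^n = 0.3901^4 = 0.023148

Final: 0.023148


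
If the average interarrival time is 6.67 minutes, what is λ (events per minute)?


λ = 1/(interarrival time) in consistent units.
1 minute = 1 min, so λ = 1/6.67 = 0.1499 per minute

Final: 0.1499 /min


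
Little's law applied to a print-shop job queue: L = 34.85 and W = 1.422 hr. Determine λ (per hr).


λ = L/W = 34.85/1.422 = 24.5077 /hr

Final: 24.5077 /hr


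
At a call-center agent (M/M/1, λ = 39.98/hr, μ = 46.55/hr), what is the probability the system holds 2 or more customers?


ρ = 39.98/46.55 = 0.8589
P(N ≥ n) = ρ^n = 0.8589^2 = 0.737643

Final: 0.737643


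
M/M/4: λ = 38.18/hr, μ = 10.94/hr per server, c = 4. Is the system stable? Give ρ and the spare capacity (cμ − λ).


Total capacity cμ = 4·10.94 = 43.76/hr
ρ = λ/(cμ) = 38.18/43.76 = 0.8725
Stable ⇔ ρ < 1: YES
Spare capacity = cμ − λ = 43.76 − 38.18 = 5.58/hr

Final: ρ = 0.8725; stable; margin = 5.58/hr


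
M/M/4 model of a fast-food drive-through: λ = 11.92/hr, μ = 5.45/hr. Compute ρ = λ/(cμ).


ρ = λ/(cμ) = 11.92/(4·5.45) = 11.92/21.80 = 0.5468

Final: 0.5468


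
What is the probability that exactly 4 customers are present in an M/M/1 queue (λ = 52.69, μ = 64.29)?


ρ = 52.69/64.29 = 0.8196
P_n = (1−ρ)·ρ^n = (1 − 0.8196)·0.8196^4 = 0.1804·0.451169 = 0.081405

Final: 0.081405


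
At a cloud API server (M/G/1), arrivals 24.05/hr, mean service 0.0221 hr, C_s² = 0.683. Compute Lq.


ρ = λ·E[S] = 24.05·0.0221 = 0.5315
Lq = ρ²(1+C_s²)/(2(1−ρ)) = 0.2825·(1+0.683)/(2·0.4685)
= 0.2825·1.6830/0.9370 = 0.50742

Final: 0.50742


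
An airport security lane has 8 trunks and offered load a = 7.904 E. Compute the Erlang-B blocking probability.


B(c,a) = (a^c/c!) / Σ_{k=0}^{c} a^k/k!
a^8/8! = 377.793889
Σ terms (k=0..8): 1.00000 + 7.90400 + 31.23661 + 82.29805 + 162.62095 + 257.07119 + 338.64845 + 382.38248 + 377.79389 = 1640.955616
B = 377.793889/1640.955616 = 0.230228

Final: 0.230228


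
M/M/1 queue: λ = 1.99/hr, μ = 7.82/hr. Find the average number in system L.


ρ = λ/μ = 1.99/7.82 = 0.2545
L = ρ/(1−ρ) = 0.2545/(1 − 0.2545) = 0.2545/0.7455 = 0.3413

Final: 0.3413


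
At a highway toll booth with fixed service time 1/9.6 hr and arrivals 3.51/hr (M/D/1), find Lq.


ρ = 3.51/9.6 = 0.3656
M/D/1: Lq = ρ²/(2(1−ρ)) = 0.1337/(2·0.6344) = 0.10536

Final: 0.10536
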